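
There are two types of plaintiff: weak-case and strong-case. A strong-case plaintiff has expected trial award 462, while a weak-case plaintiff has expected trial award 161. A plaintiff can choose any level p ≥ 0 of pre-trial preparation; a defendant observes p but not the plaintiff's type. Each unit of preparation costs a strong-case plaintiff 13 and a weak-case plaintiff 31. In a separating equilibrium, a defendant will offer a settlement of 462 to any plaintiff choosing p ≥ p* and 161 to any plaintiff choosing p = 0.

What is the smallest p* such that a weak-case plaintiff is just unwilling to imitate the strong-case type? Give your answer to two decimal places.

A weak-case plaintiff choosing p = 0 receives 161.
Imitating at p* instead would pay 462 at cost 31·p*, netting 462 − 31·p*.
Indifference: 161 = 462 − 31·p*, so p* = (462 − 161) / 31 ≈ 9.71.
At p* the weak-case type's incentive constraint just binds; the strong-case type strictly prefers p* since its per-unit cost is lower.

9.71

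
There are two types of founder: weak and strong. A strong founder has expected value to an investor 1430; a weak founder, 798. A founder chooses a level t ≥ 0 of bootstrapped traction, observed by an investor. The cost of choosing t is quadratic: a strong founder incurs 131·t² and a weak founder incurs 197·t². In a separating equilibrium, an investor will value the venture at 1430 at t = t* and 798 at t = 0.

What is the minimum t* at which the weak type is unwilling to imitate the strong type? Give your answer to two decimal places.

1.79

The weak type at t = 0 receives 798; imitating at t* yields 1430 − 197·t*².
Indifference: 798 = 1430 − 197·t*², so t*² = (1430 − 798) / 197 ≈ 3.2081.
t* = √3.2081 ≈ 1.79.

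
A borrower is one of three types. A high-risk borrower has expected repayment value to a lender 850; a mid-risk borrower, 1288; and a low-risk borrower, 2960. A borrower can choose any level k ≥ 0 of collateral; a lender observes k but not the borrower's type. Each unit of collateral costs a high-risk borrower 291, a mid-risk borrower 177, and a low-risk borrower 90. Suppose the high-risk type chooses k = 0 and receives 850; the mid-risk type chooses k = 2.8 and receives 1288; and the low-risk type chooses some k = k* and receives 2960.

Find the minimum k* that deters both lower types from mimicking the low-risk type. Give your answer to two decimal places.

High-risk type (on-path payoff 850) won't mimic when 850 ≥ 2960 − 291·k*, i.e. k* ≥ 7.25.
Mid-risk type (on-path payoff 1288 − 177×2.8 = 792.4) won't mimic when 792.4 ≥ 2960 − 177·k*, i.e. k* ≥ 12.25.
Both must hold, so k* = max(7.25, 12.25) = 12.25. The mid-risk type's constraint binds.

12.25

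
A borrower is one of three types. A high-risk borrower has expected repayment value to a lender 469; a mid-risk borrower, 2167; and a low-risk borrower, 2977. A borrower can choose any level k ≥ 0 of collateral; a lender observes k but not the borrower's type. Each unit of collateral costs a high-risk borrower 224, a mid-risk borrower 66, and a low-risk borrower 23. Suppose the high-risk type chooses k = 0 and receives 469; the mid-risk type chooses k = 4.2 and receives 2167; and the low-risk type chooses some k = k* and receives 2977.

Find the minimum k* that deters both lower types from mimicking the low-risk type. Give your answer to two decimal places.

16.47

Mid-risk type (on-path payoff 2167 − 66×4.2 = 1889.8) won't mimic when 1889.8 ≥ 2977 − 66·k*, i.e. k* ≥ 16.47.
High-risk type (on-path payoff 469) won't mimic when 469 ≥ 2977 − 224·k*, i.e. k* ≥ 11.20.
Both must hold, so k* = max(11.20, 16.47) = 16.47. The mid-risk type's constraint binds.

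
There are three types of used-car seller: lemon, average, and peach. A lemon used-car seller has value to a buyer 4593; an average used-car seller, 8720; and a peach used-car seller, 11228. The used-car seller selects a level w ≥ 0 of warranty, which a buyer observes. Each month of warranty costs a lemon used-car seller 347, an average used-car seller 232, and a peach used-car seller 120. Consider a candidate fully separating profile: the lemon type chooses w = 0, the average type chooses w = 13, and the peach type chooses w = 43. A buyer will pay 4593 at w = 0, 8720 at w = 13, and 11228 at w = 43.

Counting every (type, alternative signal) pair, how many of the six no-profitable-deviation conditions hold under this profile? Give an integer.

5

Average (own payoff 8720 − 232×13 = 5704): to w=0 gives 4593 → no gain ✓; to w=43 gives 11228 − 232×43 = 1252 → no gain ✓.
Peach (own payoff 11228 − 120×43 = 6068): to w=0 gives 4593 → no gain ✓; to w=13 gives 8720 − 120×13 = 7160 → profitable ✗.
Lemon (own payoff 4593): to w=13 gives 8720 − 347×13 = 4209 → no gain ✓; to w=43 gives 11228 − 347×43 = -3693 → no gain ✓.
5 of the 6 constraints hold; not an equilibrium.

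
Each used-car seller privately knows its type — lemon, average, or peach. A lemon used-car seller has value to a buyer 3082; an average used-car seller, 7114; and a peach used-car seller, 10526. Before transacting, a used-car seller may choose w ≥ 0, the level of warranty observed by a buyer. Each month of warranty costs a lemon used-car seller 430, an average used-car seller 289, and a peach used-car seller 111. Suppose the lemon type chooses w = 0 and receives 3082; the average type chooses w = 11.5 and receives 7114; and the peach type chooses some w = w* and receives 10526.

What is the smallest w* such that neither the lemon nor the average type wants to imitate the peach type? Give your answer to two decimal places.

23.31

Average type (on-path payoff 7114 − 289×11.5 = 3790.5) won't mimic when 3790.5 ≥ 10526 − 289·w*, i.e. w* ≥ 23.31.
Lemon type (on-path payoff 3082) won't mimic when 3082 ≥ 10526 − 430·w*, i.e. w* ≥ 17.31.
Both must hold, so w* = max(17.31, 23.31) = 23.31. The average type's constraint binds.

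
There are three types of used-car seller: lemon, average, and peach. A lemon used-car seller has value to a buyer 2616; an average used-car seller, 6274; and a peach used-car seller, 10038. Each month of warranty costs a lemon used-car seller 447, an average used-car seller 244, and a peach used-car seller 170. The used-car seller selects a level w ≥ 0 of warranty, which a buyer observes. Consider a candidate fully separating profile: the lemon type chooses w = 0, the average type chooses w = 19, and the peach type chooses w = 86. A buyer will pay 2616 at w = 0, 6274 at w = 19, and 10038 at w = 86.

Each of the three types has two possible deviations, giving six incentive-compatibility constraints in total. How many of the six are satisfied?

3

Average (own payoff 6274 − 244×19 = 1638): to w=0 gives 2616 → profitable ✗; to w=86 gives 10038 − 244×86 = -10946 → no gain ✓.
Lemon (own payoff 2616): to w=19 gives 6274 − 447×19 = -2219 → no gain ✓; to w=86 gives 10038 − 447×86 = -28404 → no gain ✓.
Peach (own payoff 10038 − 170×86 = -4582): to w=0 gives 2616 → profitable ✗; to w=19 gives 6274 − 170×19 = 3044 → profitable ✗.
3 of the 6 constraints hold; not an equilibrium.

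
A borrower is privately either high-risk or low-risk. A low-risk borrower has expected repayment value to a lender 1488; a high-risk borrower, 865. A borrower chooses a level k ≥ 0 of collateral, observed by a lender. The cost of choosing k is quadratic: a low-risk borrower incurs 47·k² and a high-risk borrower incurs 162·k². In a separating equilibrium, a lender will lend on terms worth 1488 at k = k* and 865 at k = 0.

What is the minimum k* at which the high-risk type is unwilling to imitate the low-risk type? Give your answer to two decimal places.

1.96

The high-risk type at k = 0 receives 865; imitating at k* yields 1488 − 162·k*².
Indifference: 865 = 1488 − 162·k*², so k*² = (1488 − 865) / 162 ≈ 3.8457.
k* = √3.8457 ≈ 1.96.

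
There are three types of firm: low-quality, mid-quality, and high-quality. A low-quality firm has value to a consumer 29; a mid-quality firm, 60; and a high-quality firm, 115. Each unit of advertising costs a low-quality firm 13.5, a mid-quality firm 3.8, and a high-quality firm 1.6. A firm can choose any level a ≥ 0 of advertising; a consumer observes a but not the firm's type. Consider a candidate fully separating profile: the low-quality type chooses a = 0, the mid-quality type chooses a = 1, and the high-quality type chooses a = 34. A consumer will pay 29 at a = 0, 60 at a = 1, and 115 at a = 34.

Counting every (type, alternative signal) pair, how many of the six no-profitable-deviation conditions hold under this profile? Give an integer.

Mid-quality (own payoff 60 − 3.8×1 = 56.2): to a=0 gives 29 → no gain ✓; to a=34 gives 115 − 3.8×34 = -14.2 → no gain ✓.
High-quality (own payoff 115 − 1.6×34 = 60.6): to a=0 gives 29 → no gain ✓; to a=1 gives 60 − 1.6×1 = 58.4 → no gain ✓.
Low-quality (own payoff 29): to a=1 gives 60 − 13.5×1 = 46.5 → profitable ✗; to a=34 gives 115 − 13.5×34 = -344 → no gain ✓.
5 of the 6 constraints hold; not an equilibrium.

5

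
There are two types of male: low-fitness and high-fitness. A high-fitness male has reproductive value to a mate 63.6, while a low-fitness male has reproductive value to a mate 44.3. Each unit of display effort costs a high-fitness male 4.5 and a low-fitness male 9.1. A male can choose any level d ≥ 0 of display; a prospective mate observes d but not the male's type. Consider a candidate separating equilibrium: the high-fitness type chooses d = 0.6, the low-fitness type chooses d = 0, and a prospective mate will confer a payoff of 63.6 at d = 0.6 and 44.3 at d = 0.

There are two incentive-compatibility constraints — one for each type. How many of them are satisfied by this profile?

High-fitness type: signal → 63.6 − 4.5 × 0.6 = 60.9; deviate to 0 → 44.3. IC holds (60.9 ≥ 44.3).
Low-fitness type: stay at 0 → 44.3; mimic → 63.6 − 9.1 × 0.6 = 58.14. IC fails (44.3 < 58.14).
1 of 2 constraints hold, so this profile is not an equilibrium.

1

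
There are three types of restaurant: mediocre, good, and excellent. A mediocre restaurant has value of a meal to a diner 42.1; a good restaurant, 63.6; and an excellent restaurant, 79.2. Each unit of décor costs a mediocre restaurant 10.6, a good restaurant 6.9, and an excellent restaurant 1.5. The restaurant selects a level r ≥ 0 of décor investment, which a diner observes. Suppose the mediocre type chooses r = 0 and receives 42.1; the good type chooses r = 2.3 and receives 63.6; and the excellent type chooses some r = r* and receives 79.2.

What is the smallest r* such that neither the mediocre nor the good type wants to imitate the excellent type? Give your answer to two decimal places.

4.56

Good type (on-path payoff 63.6 − 6.9×2.3 = 47.73) won't mimic when 47.73 ≥ 79.2 − 6.9·r*, i.e. r* ≥ 4.56.
Mediocre type (on-path payoff 42.1) won't mimic when 42.1 ≥ 79.2 − 10.6·r*, i.e. r* ≥ 3.50.
Both must hold, so r* = max(3.50, 4.56) = 4.56. The good type's constraint binds.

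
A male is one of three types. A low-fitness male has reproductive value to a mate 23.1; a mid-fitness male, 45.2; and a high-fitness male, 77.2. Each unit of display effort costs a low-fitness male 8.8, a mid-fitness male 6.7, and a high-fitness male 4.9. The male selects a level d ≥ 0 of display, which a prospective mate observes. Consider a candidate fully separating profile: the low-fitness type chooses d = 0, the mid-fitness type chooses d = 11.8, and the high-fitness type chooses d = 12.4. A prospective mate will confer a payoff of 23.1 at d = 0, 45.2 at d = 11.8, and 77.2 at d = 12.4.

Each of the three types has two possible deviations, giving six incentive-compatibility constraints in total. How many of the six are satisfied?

Mid-fitness (own payoff 45.2 − 6.7×11.8 = -33.86): to d=0 gives 23.1 → profitable ✗; to d=12.4 gives 77.2 − 6.7×12.4 = -5.88 → profitable ✗.
High-fitness (own payoff 77.2 − 4.9×12.4 = 16.44): to d=0 gives 23.1 → profitable ✗; to d=11.8 gives 45.2 − 4.9×11.8 = -12.62 → no gain ✓.
Low-fitness (own payoff 23.1): to d=11.8 gives 45.2 − 8.8×11.8 = -58.64 → no gain ✓; to d=12.4 gives 77.2 − 8.8×12.4 = -31.92 → no gain ✓.
3 of the 6 constraints hold; not an equilibrium.

3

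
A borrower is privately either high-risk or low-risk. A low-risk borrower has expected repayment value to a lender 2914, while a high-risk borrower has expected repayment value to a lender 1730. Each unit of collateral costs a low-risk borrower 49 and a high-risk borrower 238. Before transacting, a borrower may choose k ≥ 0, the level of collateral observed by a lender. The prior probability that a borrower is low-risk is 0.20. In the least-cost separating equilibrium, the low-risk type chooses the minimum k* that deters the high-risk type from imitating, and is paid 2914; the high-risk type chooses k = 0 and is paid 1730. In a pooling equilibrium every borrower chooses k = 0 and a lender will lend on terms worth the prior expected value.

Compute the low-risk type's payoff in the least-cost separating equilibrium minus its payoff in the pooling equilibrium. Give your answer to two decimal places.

Least-cost separating signal: k* solves 1730 = 2914 − 238·k*, so k* = (2914 − 1730)/238 ≈ 4.9748.
Low-risk type's separating payoff: 2914 − 49 × k* = 2914 − 49 × (2914 − 1730)/238 = 2914 − 58016/238 ≈ 2670.2353.
Pooling payoff: 0.20 × 2914 + 0.80 × 1730 = 1966.8.
Difference: 2670.2353 − 1966.8 = 703.4353, i.e. 703.44 to two decimal places.
The low-risk type prefers to separate.

703.44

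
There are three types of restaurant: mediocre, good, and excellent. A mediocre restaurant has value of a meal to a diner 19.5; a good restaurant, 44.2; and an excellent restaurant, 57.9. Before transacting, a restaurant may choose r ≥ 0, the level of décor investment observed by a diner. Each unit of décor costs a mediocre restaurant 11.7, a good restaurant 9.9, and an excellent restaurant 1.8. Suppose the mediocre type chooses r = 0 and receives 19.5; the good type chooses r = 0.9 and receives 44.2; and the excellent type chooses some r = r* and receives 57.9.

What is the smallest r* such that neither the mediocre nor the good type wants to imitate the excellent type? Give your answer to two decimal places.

Good type (on-path payoff 44.2 − 9.9×0.9 = 35.29) won't mimic when 35.29 ≥ 57.9 − 9.9·r*, i.e. r* ≥ 2.28.
Mediocre type (on-path payoff 19.5) won't mimic when 19.5 ≥ 57.9 − 11.7·r*, i.e. r* ≥ 3.28.
Both must hold, so r* = max(3.28, 2.28) = 3.28. The mediocre type's constraint binds.

3.28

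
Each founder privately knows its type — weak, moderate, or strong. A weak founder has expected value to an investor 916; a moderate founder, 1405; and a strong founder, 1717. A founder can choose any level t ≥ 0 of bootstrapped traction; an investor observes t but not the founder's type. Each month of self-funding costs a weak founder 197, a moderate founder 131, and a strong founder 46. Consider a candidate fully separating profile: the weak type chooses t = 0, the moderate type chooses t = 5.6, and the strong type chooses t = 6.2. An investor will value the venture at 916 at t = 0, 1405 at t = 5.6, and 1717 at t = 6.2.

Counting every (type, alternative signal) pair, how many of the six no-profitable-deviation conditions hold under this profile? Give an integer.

4

Weak (own payoff 916): to t=5.6 gives 1405 − 197×5.6 = 301.8 → no gain ✓; to t=6.2 gives 1717 − 197×6.2 = 495.6 → no gain ✓.
Strong (own payoff 1717 − 46×6.2 = 1431.8): to t=0 gives 916 → no gain ✓; to t=5.6 gives 1405 − 46×5.6 = 1147.4 → no gain ✓.
Moderate (own payoff 1405 − 131×5.6 = 671.4): to t=0 gives 916 → profitable ✗; to t=6.2 gives 1717 − 131×6.2 = 904.8 → profitable ✗.
4 of the 6 constraints hold; not an equilibrium.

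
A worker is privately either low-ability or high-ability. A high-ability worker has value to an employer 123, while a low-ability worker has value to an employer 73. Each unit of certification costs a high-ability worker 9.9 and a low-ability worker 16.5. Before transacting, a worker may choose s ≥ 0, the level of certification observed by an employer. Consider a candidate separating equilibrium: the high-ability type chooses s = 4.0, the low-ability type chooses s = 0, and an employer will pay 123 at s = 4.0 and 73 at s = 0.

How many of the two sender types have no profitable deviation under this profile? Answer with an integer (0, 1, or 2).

2

High-ability type: signal → 123 − 9.9 × 4.0 = 83.4; deviate to 0 → 73. IC holds (83.4 ≥ 73).
Low-ability type: stay at 0 → 73; mimic → 123 − 16.5 × 4.0 = 57. IC holds (73 ≥ 57).
2 of 2 constraints hold, so this is a separating equilibrium.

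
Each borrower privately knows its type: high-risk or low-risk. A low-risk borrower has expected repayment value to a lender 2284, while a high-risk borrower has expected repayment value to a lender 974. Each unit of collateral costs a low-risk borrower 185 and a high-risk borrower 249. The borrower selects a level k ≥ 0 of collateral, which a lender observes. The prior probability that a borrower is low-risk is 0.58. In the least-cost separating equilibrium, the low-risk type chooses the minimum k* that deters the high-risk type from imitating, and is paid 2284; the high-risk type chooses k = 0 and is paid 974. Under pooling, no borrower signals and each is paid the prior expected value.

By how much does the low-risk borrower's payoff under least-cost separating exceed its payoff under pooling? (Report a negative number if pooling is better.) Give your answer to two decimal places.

Least-cost separating signal: k* solves 974 = 2284 − 249·k*, so k* = (2284 − 974)/249 ≈ 5.2610.
Low-risk type's separating payoff: 2284 − 185 × k* = 2284 − 185 × (2284 − 974)/249 = 2284 − 242350/249 ≈ 1310.7068.
Pooling payoff: 0.58 × 2284 + 0.42 × 974 = 1733.8.
Difference: 1310.7068 − 1733.8 = -423.0932, i.e. -423.09 to two decimal places.
The low-risk type would prefer the pooling outcome.

-423.09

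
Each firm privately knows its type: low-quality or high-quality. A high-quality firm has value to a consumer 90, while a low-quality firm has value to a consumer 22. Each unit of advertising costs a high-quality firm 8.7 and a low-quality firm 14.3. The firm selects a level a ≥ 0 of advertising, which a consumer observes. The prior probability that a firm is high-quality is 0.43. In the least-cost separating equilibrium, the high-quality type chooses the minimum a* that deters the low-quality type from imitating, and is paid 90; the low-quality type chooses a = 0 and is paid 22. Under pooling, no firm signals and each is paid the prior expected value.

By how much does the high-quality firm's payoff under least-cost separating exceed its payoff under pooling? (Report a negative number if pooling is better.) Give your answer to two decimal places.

-2.61

Least-cost separating signal: a* solves 22 = 90 − 14.3·a*, so a* = (90 − 22)/14.3 ≈ 4.7552.
High-quality type's separating payoff: 90 − 8.7 × a* = 90 − 8.7 × (90 − 22)/14.3 = 90 − 591.6/14.3 ≈ 48.6294.
Pooling payoff: 0.43 × 90 + 0.57 × 22 = 51.24.
Difference: 48.6294 − 51.24 = -2.6106, i.e. -2.61 to two decimal places.
The high-quality type would prefer the pooling outcome.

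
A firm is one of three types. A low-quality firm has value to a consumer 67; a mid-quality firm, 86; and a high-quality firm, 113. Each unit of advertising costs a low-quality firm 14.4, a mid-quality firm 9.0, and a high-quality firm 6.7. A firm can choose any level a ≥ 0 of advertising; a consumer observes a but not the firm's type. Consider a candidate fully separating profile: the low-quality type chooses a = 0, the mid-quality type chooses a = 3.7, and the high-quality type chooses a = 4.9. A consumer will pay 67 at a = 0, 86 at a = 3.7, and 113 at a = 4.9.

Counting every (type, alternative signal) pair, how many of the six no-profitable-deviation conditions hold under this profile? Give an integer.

4

High-quality (own payoff 113 − 6.7×4.9 = 80.17): to a=0 gives 67 → no gain ✓; to a=3.7 gives 86 − 6.7×3.7 = 61.21 → no gain ✓.
Mid-quality (own payoff 86 − 9.0×3.7 = 52.7): to a=0 gives 67 → profitable ✗; to a=4.9 gives 113 − 9.0×4.9 = 68.9 → profitable ✗.
Low-quality (own payoff 67): to a=3.7 gives 86 − 14.4×3.7 = 32.72 → no gain ✓; to a=4.9 gives 113 − 14.4×4.9 = 42.44 → no gain ✓.
4 of the 6 constraints hold; not an equilibrium.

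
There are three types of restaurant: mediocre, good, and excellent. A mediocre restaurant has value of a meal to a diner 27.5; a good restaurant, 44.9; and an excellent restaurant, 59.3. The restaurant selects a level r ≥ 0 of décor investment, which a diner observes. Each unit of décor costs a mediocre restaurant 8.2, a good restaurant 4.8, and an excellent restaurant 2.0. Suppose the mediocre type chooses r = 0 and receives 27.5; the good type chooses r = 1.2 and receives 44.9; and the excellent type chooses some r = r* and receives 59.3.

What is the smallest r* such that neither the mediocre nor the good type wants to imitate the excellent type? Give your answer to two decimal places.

4.20

Mediocre type (on-path payoff 27.5) won't mimic when 27.5 ≥ 59.3 − 8.2·r*, i.e. r* ≥ 3.88.
Good type (on-path payoff 44.9 − 4.8×1.2 = 39.14) won't mimic when 39.14 ≥ 59.3 − 4.8·r*, i.e. r* ≥ 4.20.
Both must hold, so r* = max(3.88, 4.20) = 4.20. The good type's constraint binds.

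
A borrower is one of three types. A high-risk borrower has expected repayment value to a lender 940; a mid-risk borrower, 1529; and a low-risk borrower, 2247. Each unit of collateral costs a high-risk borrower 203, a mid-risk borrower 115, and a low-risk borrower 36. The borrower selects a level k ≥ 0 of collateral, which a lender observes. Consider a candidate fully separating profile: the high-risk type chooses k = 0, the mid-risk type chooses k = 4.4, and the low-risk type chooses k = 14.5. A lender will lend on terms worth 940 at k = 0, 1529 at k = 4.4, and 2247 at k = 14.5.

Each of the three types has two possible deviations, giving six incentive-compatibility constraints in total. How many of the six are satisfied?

6

High-risk (own payoff 940): to k=4.4 gives 1529 − 203×4.4 = 635.8 → no gain ✓; to k=14.5 gives 2247 − 203×14.5 = -696.5 → no gain ✓.
Low-risk (own payoff 2247 − 36×14.5 = 1725): to k=0 gives 940 → no gain ✓; to k=4.4 gives 1529 − 36×4.4 = 1370.6 → no gain ✓.
Mid-risk (own payoff 1529 − 115×4.4 = 1023): to k=0 gives 940 → no gain ✓; to k=14.5 gives 2247 − 115×14.5 = 579.5 → no gain ✓.
6 of the 6 constraints hold; this profile is a separating equilibrium.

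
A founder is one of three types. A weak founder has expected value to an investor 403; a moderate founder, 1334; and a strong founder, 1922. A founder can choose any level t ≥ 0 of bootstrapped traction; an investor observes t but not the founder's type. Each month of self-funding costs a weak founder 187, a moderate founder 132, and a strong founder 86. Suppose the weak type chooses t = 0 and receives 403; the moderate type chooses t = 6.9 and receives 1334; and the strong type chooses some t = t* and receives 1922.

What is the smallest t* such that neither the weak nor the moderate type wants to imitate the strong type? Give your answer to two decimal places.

11.35

Weak type (on-path payoff 403) won't mimic when 403 ≥ 1922 − 187·t*, i.e. t* ≥ 8.12.
Moderate type (on-path payoff 1334 − 132×6.9 = 423.2) won't mimic when 423.2 ≥ 1922 − 132·t*, i.e. t* ≥ 11.35.
Both must hold, so t* = max(8.12, 11.35) = 11.35. The moderate type's constraint binds.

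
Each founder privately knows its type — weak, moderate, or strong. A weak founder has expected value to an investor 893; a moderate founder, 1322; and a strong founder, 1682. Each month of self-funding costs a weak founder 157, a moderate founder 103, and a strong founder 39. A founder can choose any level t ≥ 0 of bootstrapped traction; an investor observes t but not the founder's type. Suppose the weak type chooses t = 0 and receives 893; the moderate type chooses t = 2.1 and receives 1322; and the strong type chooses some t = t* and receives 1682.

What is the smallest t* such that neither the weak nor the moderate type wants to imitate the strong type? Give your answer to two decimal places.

5.60

Weak type (on-path payoff 893) won't mimic when 893 ≥ 1682 − 157·t*, i.e. t* ≥ 5.03.
Moderate type (on-path payoff 1322 − 103×2.1 = 1105.7) won't mimic when 1105.7 ≥ 1682 − 103·t*, i.e. t* ≥ 5.60.
Both must hold, so t* = max(5.03, 5.60) = 5.60. The moderate type's constraint binds.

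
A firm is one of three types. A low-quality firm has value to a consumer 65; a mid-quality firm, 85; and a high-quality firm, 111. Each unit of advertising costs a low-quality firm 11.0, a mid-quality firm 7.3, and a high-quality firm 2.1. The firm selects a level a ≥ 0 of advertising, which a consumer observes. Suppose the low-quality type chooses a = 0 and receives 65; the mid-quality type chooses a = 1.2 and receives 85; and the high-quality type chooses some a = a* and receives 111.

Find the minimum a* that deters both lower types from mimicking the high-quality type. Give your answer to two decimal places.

Low-quality type (on-path payoff 65) won't mimic when 65 ≥ 111 − 11.0·a*, i.e. a* ≥ 4.18.
Mid-quality type (on-path payoff 85 − 7.3×1.2 = 76.24) won't mimic when 76.24 ≥ 111 − 7.3·a*, i.e. a* ≥ 4.76.
Both must hold, so a* = max(4.18, 4.76) = 4.76. The mid-quality type's constraint binds.

4.76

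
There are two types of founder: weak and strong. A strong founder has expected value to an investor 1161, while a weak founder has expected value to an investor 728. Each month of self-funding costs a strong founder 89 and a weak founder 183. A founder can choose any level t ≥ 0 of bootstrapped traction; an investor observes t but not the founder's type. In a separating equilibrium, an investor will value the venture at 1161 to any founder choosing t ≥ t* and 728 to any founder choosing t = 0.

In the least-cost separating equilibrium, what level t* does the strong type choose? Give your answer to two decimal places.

2.37

A weak founder choosing t = 0 receives 728.
Imitating at t* instead would pay 1161 at cost 183·t*, netting 1161 − 183·t*.
Indifference: 728 = 1161 − 183·t*, so t* = (1161 − 728) / 183 ≈ 2.37.
At t* the weak type's incentive constraint just binds; the strong type strictly prefers t* since its per-unit cost is lower.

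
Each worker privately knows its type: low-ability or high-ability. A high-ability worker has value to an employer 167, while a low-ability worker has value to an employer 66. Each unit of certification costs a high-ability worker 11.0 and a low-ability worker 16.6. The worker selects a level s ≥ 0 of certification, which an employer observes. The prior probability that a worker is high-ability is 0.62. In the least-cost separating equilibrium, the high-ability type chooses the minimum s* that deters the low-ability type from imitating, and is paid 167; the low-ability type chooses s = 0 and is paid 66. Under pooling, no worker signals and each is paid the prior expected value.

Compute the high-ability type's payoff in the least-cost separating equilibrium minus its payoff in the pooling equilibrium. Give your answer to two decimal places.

Least-cost separating signal: s* solves 66 = 167 − 16.6·s*, so s* = (167 − 66)/16.6 ≈ 6.0843.
High-ability type's separating payoff: 167 − 11.0 × s* = 167 − 11.0 × (167 − 66)/16.6 = 167 − 1111/16.6 ≈ 100.0723.
Pooling payoff: 0.62 × 167 + 0.38 × 66 = 128.62.
Difference: 100.0723 − 128.62 = -28.5477, i.e. -28.55 to two decimal places.
The high-ability type would prefer the pooling outcome.

-28.55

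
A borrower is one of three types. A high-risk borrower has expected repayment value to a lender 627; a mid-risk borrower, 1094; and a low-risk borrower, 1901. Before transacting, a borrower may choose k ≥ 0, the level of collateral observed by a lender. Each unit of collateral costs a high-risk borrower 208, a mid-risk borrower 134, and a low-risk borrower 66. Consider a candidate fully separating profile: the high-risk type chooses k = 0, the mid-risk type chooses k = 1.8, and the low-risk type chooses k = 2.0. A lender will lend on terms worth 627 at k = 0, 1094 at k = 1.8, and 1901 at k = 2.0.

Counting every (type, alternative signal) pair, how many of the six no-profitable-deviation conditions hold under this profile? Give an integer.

Low-risk (own payoff 1901 − 66×2.0 = 1769): to k=0 gives 627 → no gain ✓; to k=1.8 gives 1094 − 66×1.8 = 975.2 → no gain ✓.
Mid-risk (own payoff 1094 − 134×1.8 = 852.8): to k=0 gives 627 → no gain ✓; to k=2.0 gives 1901 − 134×2.0 = 1633 → profitable ✗.
High-risk (own payoff 627): to k=1.8 gives 1094 − 208×1.8 = 719.6 → profitable ✗; to k=2.0 gives 1901 − 208×2.0 = 1485 → profitable ✗.
3 of the 6 constraints hold; not an equilibrium.

3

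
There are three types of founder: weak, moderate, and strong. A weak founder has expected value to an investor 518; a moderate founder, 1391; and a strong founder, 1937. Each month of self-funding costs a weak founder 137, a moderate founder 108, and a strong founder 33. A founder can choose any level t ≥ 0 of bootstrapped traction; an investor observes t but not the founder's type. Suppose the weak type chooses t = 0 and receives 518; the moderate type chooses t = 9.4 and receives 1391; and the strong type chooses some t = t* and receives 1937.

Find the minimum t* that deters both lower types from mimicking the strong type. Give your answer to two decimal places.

Moderate type (on-path payoff 1391 − 108×9.4 = 375.8) won't mimic when 375.8 ≥ 1937 − 108·t*, i.e. t* ≥ 14.46.
Weak type (on-path payoff 518) won't mimic when 518 ≥ 1937 − 137·t*, i.e. t* ≥ 10.36.
Both must hold, so t* = max(10.36, 14.46) = 14.46. The moderate type's constraint binds.

14.46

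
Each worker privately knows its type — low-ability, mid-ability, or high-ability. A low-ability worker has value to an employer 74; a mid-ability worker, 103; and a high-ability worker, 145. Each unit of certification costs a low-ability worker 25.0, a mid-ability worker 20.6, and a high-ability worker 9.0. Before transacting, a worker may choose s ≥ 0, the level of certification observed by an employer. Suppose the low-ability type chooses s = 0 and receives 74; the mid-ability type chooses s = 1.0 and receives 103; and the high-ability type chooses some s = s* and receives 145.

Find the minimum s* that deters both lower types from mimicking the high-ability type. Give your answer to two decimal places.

3.04

Low-ability type (on-path payoff 74) won't mimic when 74 ≥ 145 − 25.0·s*, i.e. s* ≥ 2.84.
Mid-ability type (on-path payoff 103 − 20.6×1.0 = 82.4) won't mimic when 82.4 ≥ 145 − 20.6·s*, i.e. s* ≥ 3.04.
Both must hold, so s* = max(2.84, 3.04) = 3.04. The mid-ability type's constraint binds.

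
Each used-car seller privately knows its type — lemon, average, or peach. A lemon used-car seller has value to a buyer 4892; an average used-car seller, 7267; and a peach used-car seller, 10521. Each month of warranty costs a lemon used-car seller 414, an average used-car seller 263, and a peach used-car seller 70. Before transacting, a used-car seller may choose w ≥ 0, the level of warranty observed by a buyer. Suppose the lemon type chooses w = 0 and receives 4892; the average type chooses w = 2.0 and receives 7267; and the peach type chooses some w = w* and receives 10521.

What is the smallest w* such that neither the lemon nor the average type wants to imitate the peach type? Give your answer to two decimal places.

Average type (on-path payoff 7267 − 263×2.0 = 6741) won't mimic when 6741 ≥ 10521 − 263·w*, i.e. w* ≥ 14.37.
Lemon type (on-path payoff 4892) won't mimic when 4892 ≥ 10521 − 414·w*, i.e. w* ≥ 13.60.
Both must hold, so w* = max(13.60, 14.37) = 14.37. The average type's constraint binds.

14.37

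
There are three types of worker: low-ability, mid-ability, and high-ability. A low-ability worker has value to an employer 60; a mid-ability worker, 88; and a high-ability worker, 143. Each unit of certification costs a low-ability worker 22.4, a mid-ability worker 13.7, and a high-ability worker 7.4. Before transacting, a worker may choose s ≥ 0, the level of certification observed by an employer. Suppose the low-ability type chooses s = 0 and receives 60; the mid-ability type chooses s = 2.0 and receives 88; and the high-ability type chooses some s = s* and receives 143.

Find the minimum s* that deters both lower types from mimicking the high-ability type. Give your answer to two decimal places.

6.01

Low-ability type (on-path payoff 60) won't mimic when 60 ≥ 143 − 22.4·s*, i.e. s* ≥ 3.71.
Mid-ability type (on-path payoff 88 − 13.7×2.0 = 60.6) won't mimic when 60.6 ≥ 143 − 13.7·s*, i.e. s* ≥ 6.01.
Both must hold, so s* = max(3.71, 6.01) = 6.01. The mid-ability type's constraint binds.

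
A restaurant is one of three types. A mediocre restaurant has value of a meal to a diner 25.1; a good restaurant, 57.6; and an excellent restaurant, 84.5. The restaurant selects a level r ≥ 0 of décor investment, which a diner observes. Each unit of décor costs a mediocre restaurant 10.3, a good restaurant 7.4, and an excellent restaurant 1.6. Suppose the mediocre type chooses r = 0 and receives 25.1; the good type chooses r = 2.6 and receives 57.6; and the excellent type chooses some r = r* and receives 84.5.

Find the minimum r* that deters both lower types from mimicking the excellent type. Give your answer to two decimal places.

6.24

Mediocre type (on-path payoff 25.1) won't mimic when 25.1 ≥ 84.5 − 10.3·r*, i.e. r* ≥ 5.77.
Good type (on-path payoff 57.6 − 7.4×2.6 = 38.36) won't mimic when 38.36 ≥ 84.5 − 7.4·r*, i.e. r* ≥ 6.24.
Both must hold, so r* = max(5.77, 6.24) = 6.24. The good type's constraint binds.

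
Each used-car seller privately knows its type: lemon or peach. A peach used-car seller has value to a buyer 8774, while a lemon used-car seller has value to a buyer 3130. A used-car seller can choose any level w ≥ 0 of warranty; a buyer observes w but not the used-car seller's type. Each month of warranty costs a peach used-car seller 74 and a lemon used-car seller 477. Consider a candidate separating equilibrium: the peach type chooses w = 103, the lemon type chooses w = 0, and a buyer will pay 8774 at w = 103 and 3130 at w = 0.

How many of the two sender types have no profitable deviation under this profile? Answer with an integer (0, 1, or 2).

Lemon type: stay at 0 → 3130; mimic → 8774 − 477 × 103 = -40357. IC holds (3130 ≥ -40357).
Peach type: signal → 8774 − 74 × 103 = 1152; deviate to 0 → 3130. IC fails (1152 < 3130).
1 of 2 constraints hold, so this profile is not an equilibrium.

1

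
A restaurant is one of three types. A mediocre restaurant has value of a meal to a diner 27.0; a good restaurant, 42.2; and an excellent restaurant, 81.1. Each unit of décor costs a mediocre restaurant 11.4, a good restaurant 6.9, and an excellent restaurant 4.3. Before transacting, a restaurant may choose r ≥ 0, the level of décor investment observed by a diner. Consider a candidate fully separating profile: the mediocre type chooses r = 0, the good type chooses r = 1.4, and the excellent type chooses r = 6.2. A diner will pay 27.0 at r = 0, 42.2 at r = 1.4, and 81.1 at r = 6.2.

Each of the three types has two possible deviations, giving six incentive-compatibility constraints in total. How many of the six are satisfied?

5

Mediocre (own payoff 27.0): to r=1.4 gives 42.2 − 11.4×1.4 = 26.24 → no gain ✓; to r=6.2 gives 81.1 − 11.4×6.2 = 10.42 → no gain ✓.
Good (own payoff 42.2 − 6.9×1.4 = 32.54): to r=0 gives 27.0 → no gain ✓; to r=6.2 gives 81.1 − 6.9×6.2 = 38.32 → profitable ✗.
Excellent (own payoff 81.1 − 4.3×6.2 = 54.44): to r=0 gives 27.0 → no gain ✓; to r=1.4 gives 42.2 − 4.3×1.4 = 36.18 → no gain ✓.
5 of the 6 constraints hold; not an equilibrium.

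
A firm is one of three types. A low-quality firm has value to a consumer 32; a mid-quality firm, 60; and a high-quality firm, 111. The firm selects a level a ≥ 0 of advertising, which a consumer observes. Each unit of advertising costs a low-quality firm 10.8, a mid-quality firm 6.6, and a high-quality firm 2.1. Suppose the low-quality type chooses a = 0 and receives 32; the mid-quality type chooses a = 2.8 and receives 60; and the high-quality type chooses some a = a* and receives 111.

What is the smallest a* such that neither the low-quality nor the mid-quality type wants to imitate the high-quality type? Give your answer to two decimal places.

Low-quality type (on-path payoff 32) won't mimic when 32 ≥ 111 − 10.8·a*, i.e. a* ≥ 7.31.
Mid-quality type (on-path payoff 60 − 6.6×2.8 = 41.52) won't mimic when 41.52 ≥ 111 − 6.6·a*, i.e. a* ≥ 10.53.
Both must hold, so a* = max(7.31, 10.53) = 10.53. The mid-quality type's constraint binds.

10.53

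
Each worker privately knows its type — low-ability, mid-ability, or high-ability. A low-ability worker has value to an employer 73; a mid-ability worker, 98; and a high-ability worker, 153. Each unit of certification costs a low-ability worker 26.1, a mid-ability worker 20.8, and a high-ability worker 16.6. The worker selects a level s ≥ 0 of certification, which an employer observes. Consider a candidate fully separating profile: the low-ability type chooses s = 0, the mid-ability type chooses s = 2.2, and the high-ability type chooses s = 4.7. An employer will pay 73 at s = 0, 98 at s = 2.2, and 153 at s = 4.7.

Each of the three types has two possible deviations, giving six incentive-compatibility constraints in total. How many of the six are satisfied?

4

High-ability (own payoff 153 − 16.6×4.7 = 74.98): to s=0 gives 73 → no gain ✓; to s=2.2 gives 98 − 16.6×2.2 = 61.48 → no gain ✓.
Mid-ability (own payoff 98 − 20.8×2.2 = 52.24): to s=0 gives 73 → profitable ✗; to s=4.7 gives 153 − 20.8×4.7 = 55.24 → profitable ✗.
Low-ability (own payoff 73): to s=2.2 gives 98 − 26.1×2.2 = 40.58 → no gain ✓; to s=4.7 gives 153 − 26.1×4.7 = 30.33 → no gain ✓.
4 of the 6 constraints hold; not an equilibrium.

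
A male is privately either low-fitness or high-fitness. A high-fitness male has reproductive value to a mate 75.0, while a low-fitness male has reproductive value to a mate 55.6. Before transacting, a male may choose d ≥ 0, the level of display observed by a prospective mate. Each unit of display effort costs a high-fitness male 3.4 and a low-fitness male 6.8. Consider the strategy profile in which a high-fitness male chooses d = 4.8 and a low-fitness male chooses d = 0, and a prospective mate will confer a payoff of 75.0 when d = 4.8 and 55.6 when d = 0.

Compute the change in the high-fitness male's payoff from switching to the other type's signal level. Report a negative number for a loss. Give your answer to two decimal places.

-3.08

Playing d = 4.8 the high-fitness male receives 75.0 − 3.4 × 4.8 = 58.68.
Deviating to d = 0 yields 55.6 instead.
Gain from deviating: 55.6 − 58.68 = -3.08.
The gain is negative, so the high-fitness type's incentive-compatibility constraint is satisfied.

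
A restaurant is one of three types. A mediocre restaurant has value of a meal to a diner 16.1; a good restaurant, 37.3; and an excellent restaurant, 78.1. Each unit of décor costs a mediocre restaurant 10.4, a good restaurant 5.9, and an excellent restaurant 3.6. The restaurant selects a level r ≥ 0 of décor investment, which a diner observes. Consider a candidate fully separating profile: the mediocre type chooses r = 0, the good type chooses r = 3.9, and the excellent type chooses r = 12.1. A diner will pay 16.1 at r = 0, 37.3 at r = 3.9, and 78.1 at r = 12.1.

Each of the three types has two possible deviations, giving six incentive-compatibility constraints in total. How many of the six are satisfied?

Good (own payoff 37.3 − 5.9×3.9 = 14.29): to r=0 gives 16.1 → profitable ✗; to r=12.1 gives 78.1 − 5.9×12.1 = 6.71 → no gain ✓.
Excellent (own payoff 78.1 − 3.6×12.1 = 34.54): to r=0 gives 16.1 → no gain ✓; to r=3.9 gives 37.3 − 3.6×3.9 = 23.26 → no gain ✓.
Mediocre (own payoff 16.1): to r=3.9 gives 37.3 − 10.4×3.9 = -3.26 → no gain ✓; to r=12.1 gives 78.1 − 10.4×12.1 = -47.74 → no gain ✓.
5 of the 6 constraints hold; not an equilibrium.

5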